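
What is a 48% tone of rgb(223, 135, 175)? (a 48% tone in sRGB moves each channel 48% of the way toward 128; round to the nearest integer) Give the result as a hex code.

#b18498

A 48% tone moves each channel 48% toward 128:
  R: 223 − 45.6 = 177.4 → 177
  G: 135 + 0.48×(128−135) = 135 − 3.36 = 131.64 → 132
  B: 175 + 0.48×(128−175) = 175 − 22.56 = 152.44 → 152
rgb(177, 132, 152) = #b18498.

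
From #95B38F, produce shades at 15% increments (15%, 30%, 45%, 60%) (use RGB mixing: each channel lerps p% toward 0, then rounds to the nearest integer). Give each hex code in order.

#95B38F is rgb(149, 179, 143).
15%: (149 − 22.35 = 126.65→127, 179 − 26.85 = 152.15→152, 143 − 21.45 = 121.55→122) → #7F987A
30%: (149 − 44.7 = 104.3→104, 179 − 53.7 = 125.3→125, 143 − 42.9 = 100.1→100) → #687D64
45%: (149 − 67.05 = 81.95→82, 179 − 80.55 = 98.45→98, 143 − 64.35 = 78.65→79) → #52624F
60%: (149 − 89.4 = 59.6→60, 179 − 107.4 = 71.6→72, 143 − 85.8 = 57.2→57) → #3C4839

#7F987A, #687D64, #52624F, #3C4839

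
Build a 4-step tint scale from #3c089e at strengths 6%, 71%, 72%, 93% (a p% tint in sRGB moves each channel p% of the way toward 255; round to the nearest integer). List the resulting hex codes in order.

#3c089e is rgb(60, 8, 158).
6%: (60 + 11.7 = 71.7→72, 8 + 14.82 = 22.82→23, 158 + 5.82 = 163.82→164) → #4817a4
71%: (60 + 138.45 = 198.45→198, 8 + 175.37 = 183.37→183, 158 + 68.87 = 226.87→227) → #c6b7e3
72%: (60 + 140.4 = 200.4→200, 8 + 177.84 = 185.84→186, 158 + 69.84 = 227.84→228) → #c8bae4
93%: (60 + 181.35 = 241.35→241, 8 + 229.71 = 237.71→238, 158 + 90.21 = 248.21→248) → #f1eef8

#4817a4, #c6b7e3, #c8bae4, #f1eef8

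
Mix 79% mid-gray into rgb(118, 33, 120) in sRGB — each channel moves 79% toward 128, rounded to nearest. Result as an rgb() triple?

rgb(126, 108, 126)

Lerp each channel 79% toward 128:
  R: 118 + 7.9 = 125.9 → 126
  G: 33 + 0.79×(128−33) = 33 + 75.05 = 108.05 → 108
  B: 120 + 6.32 = 126.32 → 126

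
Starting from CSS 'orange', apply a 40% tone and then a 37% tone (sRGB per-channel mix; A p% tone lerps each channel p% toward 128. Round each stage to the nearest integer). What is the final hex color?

#b08e4f

CSS orange is rgb(255, 165, 0).
Per channel, c → c + 0.4(128 − c):
  R: 255 − 50.8 = 204.2 → 204
  G: 165 + 0.4×(128−165) = 165 − 14.8 = 150.2 → 150
  B: 0 + 0.4×(128−0) = 0 + 51.2 = 51.2 → 51
After the tone: rgb(204, 150, 51) = #cc9633.
A 37% tone moves each channel 37% toward 128:
  R: 204 + 0.37×(128−204) = 204 − 28.12 = 175.88 → 176
  G: 150 + 0.37×(128−150) = 150 − 8.14 = 141.86 → 142
  B: 51 + 28.49 = 79.49 → 79
rgb(176, 142, 79) = #b08e4f.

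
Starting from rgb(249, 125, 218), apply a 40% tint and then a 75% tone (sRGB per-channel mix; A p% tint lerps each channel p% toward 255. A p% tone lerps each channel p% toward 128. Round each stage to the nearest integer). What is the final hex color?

A 40% tint moves each channel 40% toward 255:
  R: 249 + 2.4 = 251.4 → 251
  G: 125 + 0.4×(255−125) = 125 + 52 = 177 → 177
  B: 218 + 0.4×(255−218) = 218 + 14.8 = 232.8 → 233
After the tint: rgb(251, 177, 233) = #FBB1E9.
A 75% tone moves each channel 75% toward 128:
  R: 251 + 0.75×(128−251) = 251 − 92.25 = 158.75 → 159
  G: 177 + 0.75×(128−177) = 177 − 36.75 = 140.25 → 140
  B: 233 + 0.75×(128−233) = 233 − 78.75 = 154.25 → 154
rgb(159, 140, 154) = #9F8C9A.

#9F8C9A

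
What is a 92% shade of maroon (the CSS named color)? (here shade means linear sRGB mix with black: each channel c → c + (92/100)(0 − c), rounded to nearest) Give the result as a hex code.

#0a0000

CSS maroon is rgb(128, 0, 0).
A 92% shade moves each channel 92% toward 0:
  R: 128 + 0.92×(0−128) = 128 − 117.76 = 10.24 → 10
  G: 0 + 0 = 0 → 0
  B: 0 + 0.92×(0−0) = 0 + 0 = 0 → 0
rgb(10, 0, 0) = #0a0000.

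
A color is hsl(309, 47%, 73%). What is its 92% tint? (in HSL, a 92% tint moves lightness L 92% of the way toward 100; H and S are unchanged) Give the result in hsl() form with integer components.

L moves 92% from 73 toward 100: 73 + 24.84 = 97.84 → 98.
H and S are unchanged.

hsl(309, 47%, 98%)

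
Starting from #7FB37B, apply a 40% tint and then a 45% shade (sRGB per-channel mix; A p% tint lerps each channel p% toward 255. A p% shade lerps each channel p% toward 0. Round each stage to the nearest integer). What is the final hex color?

#627361

#7FB37B is rgb(127, 179, 123).
A 40% tint moves each channel 40% toward 255:
  R: 127 + 0.4×(255−127) = 127 + 51.2 = 178.2 → 178
  G: 179 + 30.4 = 209.4 → 209
  B: 123 + 52.8 = 175.8 → 176
After the tint: rgb(178, 209, 176) = #B2D1B0.
Per channel, c → c + 0.45(0 − c):
  R: 178 + 0.45×(0−178) = 178 − 80.1 = 97.9 → 98
  G: 209 − 94.05 = 114.95 → 115
  B: 176 + 0.45×(0−176) = 176 − 79.2 = 96.8 → 97
rgb(98, 115, 97) = #627361.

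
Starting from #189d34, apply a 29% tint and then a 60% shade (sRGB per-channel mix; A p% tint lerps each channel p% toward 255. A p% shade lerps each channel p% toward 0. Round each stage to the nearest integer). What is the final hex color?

#189d34 is rgb(24, 157, 52).
A 29% tint moves each channel 29% toward 255:
  R: 24 + 0.29×(255−24) = 24 + 66.99 = 90.99 → 91
  G: 157 + 0.29×(255−157) = 157 + 28.42 = 185.42 → 185
  B: 52 + 0.29×(255−52) = 52 + 58.87 = 110.87 → 111
After the tint: rgb(91, 185, 111) = #5bb96f.
A 60% shade moves each channel 60% toward 0:
  R: 91 + 0.6×(0−91) = 91 − 54.6 = 36.4 → 36
  G: 185 + 0.6×(0−185) = 185 − 111 = 74 → 74
  B: 111 + 0.6×(0−111) = 111 − 66.6 = 44.4 → 44
rgb(36, 74, 44) = #244a2c.

#244a2c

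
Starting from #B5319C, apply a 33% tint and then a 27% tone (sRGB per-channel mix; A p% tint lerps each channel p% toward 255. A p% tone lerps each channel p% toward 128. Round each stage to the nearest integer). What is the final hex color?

#B878AD

#B5319C is rgb(181, 49, 156).
A 33% tint moves each channel 33% toward 255:
  R: 181 + 0.33×(255−181) = 181 + 24.42 = 205.42 → 205
  G: 49 + 67.98 = 116.98 → 117
  B: 156 + 0.33×(255−156) = 156 + 32.67 = 188.67 → 189
After the tint: rgb(205, 117, 189) = #CD75BD.
Lerp each channel 27% toward 128:
  R: 205 − 20.79 = 184.21 → 184
  G: 117 + 2.97 = 119.97 → 120
  B: 189 − 16.47 = 172.53 → 173
rgb(184, 120, 173) = #B878AD.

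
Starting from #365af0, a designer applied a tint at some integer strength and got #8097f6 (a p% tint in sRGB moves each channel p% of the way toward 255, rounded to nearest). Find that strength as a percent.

#365af0 is rgb(54, 90, 240); #8097f6 is rgb(128, 151, 246).
On the R channel (widest range): 128 ≈ 54 + (p/100)(255 − 54), so p ≈ 100×(128 − 54)/(255 − 54) = 7400/201 = 36.82.
p = 37 reproduces all three channels after rounding.

37%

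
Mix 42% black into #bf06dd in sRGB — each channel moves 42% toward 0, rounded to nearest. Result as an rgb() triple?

#bf06dd is rgb(191, 6, 221).
A 42% shade moves each channel 42% toward 0:
  R: 191 + 0.42×(0−191) = 191 − 80.22 = 110.78 → 111
  G: 6 − 2.52 = 3.48 → 3
  B: 221 + 0.42×(0−221) = 221 − 92.82 = 128.18 → 128

rgb(111, 3, 128)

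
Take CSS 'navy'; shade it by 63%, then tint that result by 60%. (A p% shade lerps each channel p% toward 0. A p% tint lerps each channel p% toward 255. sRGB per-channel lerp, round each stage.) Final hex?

CSS navy is rgb(0, 0, 128).
Per channel, c → c + 0.63(0 − c):
  R: 0 + 0.63×(0−0) = 0 + 0 = 0 → 0
  G: 0 + 0 = 0 → 0
  B: 128 + 0.63×(0−128) = 128 − 80.64 = 47.36 → 47
After the shade: rgb(0, 0, 47) = #00002f.
Per channel, c → c + 0.6(255 − c):
  R: 0 + 0.6×(255−0) = 0 + 153 = 153 → 153
  G: 0 + 0.6×(255−0) = 0 + 153 = 153 → 153
  B: 47 + 0.6×(255−47) = 47 + 124.8 = 171.8 → 172
rgb(153, 153, 172) = #9999ac.

#9999ac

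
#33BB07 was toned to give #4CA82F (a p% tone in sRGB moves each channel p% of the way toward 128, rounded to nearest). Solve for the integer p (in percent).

33%

#33BB07 is rgb(51, 187, 7); #4CA82F is rgb(76, 168, 47).
On the B channel (widest range): 47 ≈ 7 + (p/100)(128 − 7), so p ≈ 100×(47 − 7)/(128 − 7) = 4000/121 = 33.06.
p = 33 reproduces all three channels after rounding.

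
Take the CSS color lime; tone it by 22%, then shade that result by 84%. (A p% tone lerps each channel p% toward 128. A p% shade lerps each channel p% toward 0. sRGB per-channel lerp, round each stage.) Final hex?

#042404

CSS lime is rgb(0, 255, 0).
A 22% tone moves each channel 22% toward 128:
  R: 0 + 28.16 = 28.16 → 28
  G: 255 + 0.22×(128−255) = 255 − 27.94 = 227.06 → 227
  B: 0 + 0.22×(128−0) = 0 + 28.16 = 28.16 → 28
After the tone: rgb(28, 227, 28) = #1CE31C.
Per channel, c → c + 0.84(0 − c):
  R: 28 + 0.84×(0−28) = 28 − 23.52 = 4.48 → 4
  G: 227 + 0.84×(0−227) = 227 − 190.68 = 36.32 → 36
  B: 28 + 0.84×(0−28) = 28 − 23.52 = 4.48 → 4
rgb(4, 36, 4) = #042404.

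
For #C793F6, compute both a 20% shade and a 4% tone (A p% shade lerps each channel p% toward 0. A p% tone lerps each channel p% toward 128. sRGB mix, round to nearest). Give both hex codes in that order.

#C793F6 is rgb(199, 147, 246).
20% shade:
  R: 199 + 0.2×(0−199) = 199 − 39.8 = 159.2 → 159
  G: 147 − 29.4 = 117.6 → 118
  B: 246 + 0.2×(0−246) = 246 − 49.2 = 196.8 → 197
  → #9F76C5
4% tone:
  R: 199 + 0.04×(128−199) = 199 − 2.84 = 196.16 → 196
  G: 147 − 0.76 = 146.24 → 146
  B: 246 + 0.04×(128−246) = 246 − 4.72 = 241.28 → 241
  → #C492F1

#9F76C5, #C492F1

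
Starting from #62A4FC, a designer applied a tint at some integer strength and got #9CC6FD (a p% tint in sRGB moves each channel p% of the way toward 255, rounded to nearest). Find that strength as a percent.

37%

#62A4FC is rgb(98, 164, 252); #9CC6FD is rgb(156, 198, 253).
On the R channel (widest range): 156 ≈ 98 + (p/100)(255 − 98), so p ≈ 100×(156 − 98)/(255 − 98) = 5800/157 = 36.94.
p = 37 reproduces all three channels after rounding.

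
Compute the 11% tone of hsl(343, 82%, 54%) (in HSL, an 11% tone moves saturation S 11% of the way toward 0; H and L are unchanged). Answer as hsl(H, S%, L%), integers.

S moves 11% from 82 toward 0: 82 − 9.02 = 72.98 → 73.
H and L are unchanged.

hsl(343, 73%, 54%)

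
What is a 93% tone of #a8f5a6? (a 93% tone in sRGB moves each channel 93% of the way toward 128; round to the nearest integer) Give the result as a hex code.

#a8f5a6 is rgb(168, 245, 166).
A 93% tone moves each channel 93% toward 128:
  R: 168 + 0.93×(128−168) = 168 − 37.2 = 130.8 → 131
  G: 245 + 0.93×(128−245) = 245 − 108.81 = 136.19 → 136
  B: 166 + 0.93×(128−166) = 166 − 35.34 = 130.66 → 131
rgb(131, 136, 131) = #838883.

#838883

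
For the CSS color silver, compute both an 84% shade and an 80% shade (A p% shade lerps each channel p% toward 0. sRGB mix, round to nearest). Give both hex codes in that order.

#1f1f1f, #262626

CSS silver is rgb(192, 192, 192).
84% shade:
  R: 192 − 161.28 = 30.72 → 31
  G: 192 + 0.84×(0−192) = 192 − 161.28 = 30.72 → 31
  B: 192 + 0.84×(0−192) = 192 − 161.28 = 30.72 → 31
  → #1f1f1f
80% shade:
  R: 192 + 0.8×(0−192) = 192 − 153.6 = 38.4 → 38
  G: 192 + 0.8×(0−192) = 192 − 153.6 = 38.4 → 38
  B: 192 + 0.8×(0−192) = 192 − 153.6 = 38.4 → 38
  → #262626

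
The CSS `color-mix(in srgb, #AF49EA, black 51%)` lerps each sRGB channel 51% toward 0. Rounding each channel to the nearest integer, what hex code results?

#AF49EA is rgb(175, 73, 234).
Lerp each channel 51% toward 0:
  R: 175 + 0.51×(0−175) = 175 − 89.25 = 85.75 → 86
  G: 73 + 0.51×(0−73) = 73 − 37.23 = 35.77 → 36
  B: 234 − 119.34 = 114.66 → 115
rgb(86, 36, 115) = #562473.

#562473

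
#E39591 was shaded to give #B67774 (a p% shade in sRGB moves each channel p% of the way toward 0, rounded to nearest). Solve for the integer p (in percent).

20%

#E39591 is rgb(227, 149, 145); #B67774 is rgb(182, 119, 116).
On the R channel (widest range): 182 ≈ 227 + (p/100)(0 − 227), so p ≈ 100×(182 − 227)/(0 − 227) = -4500/-227 = 19.82.
p = 20 reproduces all three channels after rounding.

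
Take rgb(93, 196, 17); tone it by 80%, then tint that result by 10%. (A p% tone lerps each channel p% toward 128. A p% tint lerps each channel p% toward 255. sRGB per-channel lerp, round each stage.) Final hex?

#869979

Per channel, c → c + 0.8(128 − c):
  R: 93 + 0.8×(128−93) = 93 + 28 = 121 → 121
  G: 196 + 0.8×(128−196) = 196 − 54.4 = 141.6 → 142
  B: 17 + 0.8×(128−17) = 17 + 88.8 = 105.8 → 106
After the tone: rgb(121, 142, 106) = #798E6A.
Per channel, c → c + 0.1(255 − c):
  R: 121 + 13.4 = 134.4 → 134
  G: 142 + 0.1×(255−142) = 142 + 11.3 = 153.3 → 153
  B: 106 + 0.1×(255−106) = 106 + 14.9 = 120.9 → 121
rgb(134, 153, 121) = #869979.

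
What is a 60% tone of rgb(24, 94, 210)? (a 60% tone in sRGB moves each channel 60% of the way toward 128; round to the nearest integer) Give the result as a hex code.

#5672A1

Per channel, c → c + 0.6(128 − c):
  R: 24 + 0.6×(128−24) = 24 + 62.4 = 86.4 → 86
  G: 94 + 20.4 = 114.4 → 114
  B: 210 + 0.6×(128−210) = 210 − 49.2 = 160.8 → 161
rgb(86, 114, 161) = #5672A1.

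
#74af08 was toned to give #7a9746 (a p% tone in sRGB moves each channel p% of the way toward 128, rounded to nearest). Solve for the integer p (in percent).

52%

#74af08 is rgb(116, 175, 8); #7a9746 is rgb(122, 151, 70).
On the B channel (widest range): 70 ≈ 8 + (p/100)(128 − 8), so p ≈ 100×(70 − 8)/(128 − 8) = 6200/120 = 51.67.
p = 52 reproduces all three channels after rounding.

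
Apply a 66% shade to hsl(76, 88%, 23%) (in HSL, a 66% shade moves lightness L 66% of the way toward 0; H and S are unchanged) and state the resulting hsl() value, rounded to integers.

hsl(76, 88%, 8%)

L moves 66% from 23 toward 0: 23 − 15.18 = 7.82 → 8.
H and S are unchanged.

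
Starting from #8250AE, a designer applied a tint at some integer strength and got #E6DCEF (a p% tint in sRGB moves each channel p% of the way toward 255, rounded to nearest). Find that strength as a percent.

#8250AE is rgb(130, 80, 174); #E6DCEF is rgb(230, 220, 239).
On the G channel (widest range): 220 ≈ 80 + (p/100)(255 − 80), so p ≈ 100×(220 − 80)/(255 − 80) = 14000/175 = 80.00.
p = 80 reproduces all three channels after rounding.

80%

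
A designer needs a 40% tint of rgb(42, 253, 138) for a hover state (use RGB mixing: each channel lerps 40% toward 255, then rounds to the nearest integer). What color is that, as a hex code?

Lerp each channel 40% toward 255:
  R: 42 + 85.2 = 127.2 → 127
  G: 253 + 0.8 = 253.8 → 254
  B: 138 + 0.4×(255−138) = 138 + 46.8 = 184.8 → 185
rgb(127, 254, 185) = #7ffeb9.

#7ffeb9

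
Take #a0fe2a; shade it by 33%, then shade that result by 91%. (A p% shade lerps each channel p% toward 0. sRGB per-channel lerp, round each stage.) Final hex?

#a0fe2a is rgb(160, 254, 42).
Lerp each channel 33% toward 0:
  R: 160 + 0.33×(0−160) = 160 − 52.8 = 107.2 → 107
  G: 254 − 83.82 = 170.18 → 170
  B: 42 − 13.86 = 28.14 → 28
After the shade: rgb(107, 170, 28) = #6baa1c.
Lerp each channel 91% toward 0:
  R: 107 + 0.91×(0−107) = 107 − 97.37 = 9.63 → 10
  G: 170 + 0.91×(0−170) = 170 − 154.7 = 15.3 → 15
  B: 28 + 0.91×(0−28) = 28 − 25.48 = 2.52 → 3
rgb(10, 15, 3) = #0a0f03.

#0a0f03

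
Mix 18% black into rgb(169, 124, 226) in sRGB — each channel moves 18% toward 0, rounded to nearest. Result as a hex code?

Per channel, c → c + 0.18(0 − c):
  R: 169 − 30.42 = 138.58 → 139
  G: 124 + 0.18×(0−124) = 124 − 22.32 = 101.68 → 102
  B: 226 − 40.68 = 185.32 → 185
rgb(139, 102, 185) = #8b66b9.

#8b66b9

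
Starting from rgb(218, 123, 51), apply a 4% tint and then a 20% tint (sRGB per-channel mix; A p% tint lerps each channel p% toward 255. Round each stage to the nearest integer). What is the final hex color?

#E29962

Lerp each channel 4% toward 255:
  R: 218 + 0.04×(255−218) = 218 + 1.48 = 219.48 → 219
  G: 123 + 0.04×(255−123) = 123 + 5.28 = 128.28 → 128
  B: 51 + 0.04×(255−51) = 51 + 8.16 = 59.16 → 59
After the tint: rgb(219, 128, 59) = #DB803B.
Lerp each channel 20% toward 255:
  R: 219 + 7.2 = 226.2 → 226
  G: 128 + 0.2×(255−128) = 128 + 25.4 = 153.4 → 153
  B: 59 + 0.2×(255−59) = 59 + 39.2 = 98.2 → 98
rgb(226, 153, 98) = #E29962.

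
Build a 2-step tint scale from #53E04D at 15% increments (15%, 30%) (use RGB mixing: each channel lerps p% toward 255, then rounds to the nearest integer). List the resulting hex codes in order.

#6DE568, #87E982

#53E04D is rgb(83, 224, 77).
15%: (83 + 25.8 = 108.8→109, 224 + 4.65 = 228.65→229, 77 + 26.7 = 103.7→104) → #6DE568
30%: (83 + 51.6 = 134.6→135, 224 + 9.3 = 233.3→233, 77 + 53.4 = 130.4→130) → #87E982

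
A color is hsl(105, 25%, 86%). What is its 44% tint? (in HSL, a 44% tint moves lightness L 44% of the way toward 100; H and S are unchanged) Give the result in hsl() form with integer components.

L moves 44% from 86 toward 100: 86 + 6.16 = 92.16 → 92.
H and S are unchanged.

hsl(105, 25%, 92%)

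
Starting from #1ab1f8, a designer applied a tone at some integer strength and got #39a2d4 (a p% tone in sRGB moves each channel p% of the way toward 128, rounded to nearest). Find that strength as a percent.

#1ab1f8 is rgb(26, 177, 248); #39a2d4 is rgb(57, 162, 212).
On the B channel (widest range): 212 ≈ 248 + (p/100)(128 − 248), so p ≈ 100×(212 − 248)/(128 − 248) = -3600/-120 = 30.00.
p = 30 reproduces all three channels after rounding.

30%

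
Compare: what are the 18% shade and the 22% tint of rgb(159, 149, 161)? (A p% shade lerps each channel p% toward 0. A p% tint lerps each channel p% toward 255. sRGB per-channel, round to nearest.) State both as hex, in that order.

18% shade:
  R: 159 + 0.18×(0−159) = 159 − 28.62 = 130.38 → 130
  G: 149 − 26.82 = 122.18 → 122
  B: 161 − 28.98 = 132.02 → 132
  → #827A84
22% tint:
  R: 159 + 21.12 = 180.12 → 180
  G: 149 + 0.22×(255−149) = 149 + 23.32 = 172.32 → 172
  B: 161 + 0.22×(255−161) = 161 + 20.68 = 181.68 → 182
  → #B4ACB6

#827A84, #B4ACB6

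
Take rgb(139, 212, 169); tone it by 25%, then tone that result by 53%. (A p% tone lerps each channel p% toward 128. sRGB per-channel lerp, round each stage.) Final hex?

#849e8f

A 25% tone moves each channel 25% toward 128:
  R: 139 − 2.75 = 136.25 → 136
  G: 212 + 0.25×(128−212) = 212 − 21 = 191 → 191
  B: 169 + 0.25×(128−169) = 169 − 10.25 = 158.75 → 159
After the tone: rgb(136, 191, 159) = #88bf9f.
Per channel, c → c + 0.53(128 − c):
  R: 136 − 4.24 = 131.76 → 132
  G: 191 + 0.53×(128−191) = 191 − 33.39 = 157.61 → 158
  B: 159 + 0.53×(128−159) = 159 − 16.43 = 142.57 → 143
rgb(132, 158, 143) = #849e8f.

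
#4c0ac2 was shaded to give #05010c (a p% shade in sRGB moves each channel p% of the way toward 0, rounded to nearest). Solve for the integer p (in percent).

#4c0ac2 is rgb(76, 10, 194); #05010c is rgb(5, 1, 12).
On the B channel (widest range): 12 ≈ 194 + (p/100)(0 − 194), so p ≈ 100×(12 − 194)/(0 − 194) = -18200/-194 = 93.81.
p = 94 reproduces all three channels after rounding.

94%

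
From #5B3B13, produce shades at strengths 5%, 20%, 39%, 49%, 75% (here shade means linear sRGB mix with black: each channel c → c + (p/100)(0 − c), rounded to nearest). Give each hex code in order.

#563812, #492F0F, #38240C, #2E1E0A, #170F05

#5B3B13 is rgb(91, 59, 19).
5%: (91 − 4.55 = 86.45→86, 59 − 2.95 = 56.05→56, 19 − 0.95 = 18.05→18) → #563812
20%: (91 − 18.2 = 72.8→73, 59 − 11.8 = 47.2→47, 19 − 3.8 = 15.2→15) → #492F0F
39%: (91 − 35.49 = 55.51→56, 59 − 23.01 = 35.99→36, 19 − 7.41 = 11.59→12) → #38240C
49%: (91 − 44.59 = 46.41→46, 59 − 28.91 = 30.09→30, 19 − 9.31 = 9.69→10) → #2E1E0A
75%: (91 − 68.25 = 22.75→23, 59 − 44.25 = 14.75→15, 19 − 14.25 = 4.75→5) → #170F05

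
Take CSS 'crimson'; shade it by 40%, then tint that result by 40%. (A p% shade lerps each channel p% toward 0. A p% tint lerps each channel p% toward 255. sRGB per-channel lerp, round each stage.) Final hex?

CSS crimson is rgb(220, 20, 60).
Lerp each channel 40% toward 0:
  R: 220 + 0.4×(0−220) = 220 − 88 = 132 → 132
  G: 20 − 8 = 12 → 12
  B: 60 + 0.4×(0−60) = 60 − 24 = 36 → 36
After the shade: rgb(132, 12, 36) = #840c24.
Lerp each channel 40% toward 255:
  R: 132 + 0.4×(255−132) = 132 + 49.2 = 181.2 → 181
  G: 12 + 97.2 = 109.2 → 109
  B: 36 + 0.4×(255−36) = 36 + 87.6 = 123.6 → 124
rgb(181, 109, 124) = #b56d7c.

#b56d7c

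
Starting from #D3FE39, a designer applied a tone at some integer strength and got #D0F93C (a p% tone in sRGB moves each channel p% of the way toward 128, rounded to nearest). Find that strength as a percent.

#D3FE39 is rgb(211, 254, 57); #D0F93C is rgb(208, 249, 60).
On the G channel (widest range): 249 ≈ 254 + (p/100)(128 − 254), so p ≈ 100×(249 − 254)/(128 − 254) = -500/-126 = 3.97.
p = 4 reproduces all three channels after rounding.

4%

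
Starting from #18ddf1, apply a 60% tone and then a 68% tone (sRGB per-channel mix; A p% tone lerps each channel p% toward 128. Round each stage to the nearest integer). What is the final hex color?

#738c8e

#18ddf1 is rgb(24, 221, 241).
Per channel, c → c + 0.6(128 − c):
  R: 24 + 62.4 = 86.4 → 86
  G: 221 + 0.6×(128−221) = 221 − 55.8 = 165.2 → 165
  B: 241 − 67.8 = 173.2 → 173
After the tone: rgb(86, 165, 173) = #56a5ad.
Lerp each channel 68% toward 128:
  R: 86 + 0.68×(128−86) = 86 + 28.56 = 114.56 → 115
  G: 165 − 25.16 = 139.84 → 140
  B: 173 + 0.68×(128−173) = 173 − 30.6 = 142.4 → 142
rgb(115, 140, 142) = #738c8e.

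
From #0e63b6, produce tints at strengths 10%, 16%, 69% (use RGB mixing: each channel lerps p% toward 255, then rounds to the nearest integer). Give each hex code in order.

#0e63b6 is rgb(14, 99, 182).
10%: (14 + 24.1 = 38.1→38, 99 + 15.6 = 114.6→115, 182 + 7.3 = 189.3→189) → #2673bd
16%: (14 + 38.56 = 52.56→53, 99 + 24.96 = 123.96→124, 182 + 11.68 = 193.68→194) → #357cc2
69%: (14 + 166.29 = 180.29→180, 99 + 107.64 = 206.64→207, 182 + 50.37 = 232.37→232) → #b4cfe8

#2673bd, #357cc2, #b4cfe8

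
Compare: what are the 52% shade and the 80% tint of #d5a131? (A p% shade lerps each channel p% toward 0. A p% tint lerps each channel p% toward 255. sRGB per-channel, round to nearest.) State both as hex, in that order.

#664d18, #f7ecd6

#d5a131 is rgb(213, 161, 49).
52% shade:
  R: 213 + 0.52×(0−213) = 213 − 110.76 = 102.24 → 102
  G: 161 + 0.52×(0−161) = 161 − 83.72 = 77.28 → 77
  B: 49 − 25.48 = 23.52 → 24
  → #664d18
80% tint:
  R: 213 + 0.8×(255−213) = 213 + 33.6 = 246.6 → 247
  G: 161 + 75.2 = 236.2 → 236
  B: 49 + 0.8×(255−49) = 49 + 164.8 = 213.8 → 214
  → #f7ecd6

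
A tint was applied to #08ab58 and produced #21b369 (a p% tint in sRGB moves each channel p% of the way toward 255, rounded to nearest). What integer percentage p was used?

#08ab58 is rgb(8, 171, 88); #21b369 is rgb(33, 179, 105).
On the R channel (widest range): 33 ≈ 8 + (p/100)(255 − 8), so p ≈ 100×(33 − 8)/(255 − 8) = 2500/247 = 10.12.
p = 10 reproduces all three channels after rounding.

10%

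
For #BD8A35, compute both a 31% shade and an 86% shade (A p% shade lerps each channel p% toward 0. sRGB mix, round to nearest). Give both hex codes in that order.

#825F25, #1A1307

#BD8A35 is rgb(189, 138, 53).
31% shade:
  R: 189 − 58.59 = 130.41 → 130
  G: 138 + 0.31×(0−138) = 138 − 42.78 = 95.22 → 95
  B: 53 − 16.43 = 36.57 → 37
  → #825F25
86% shade:
  R: 189 + 0.86×(0−189) = 189 − 162.54 = 26.46 → 26
  G: 138 + 0.86×(0−138) = 138 − 118.68 = 19.32 → 19
  B: 53 − 45.58 = 7.42 → 7
  → #1A1307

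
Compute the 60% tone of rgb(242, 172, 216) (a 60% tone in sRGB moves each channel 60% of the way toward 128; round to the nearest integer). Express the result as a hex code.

#ae92a3

A 60% tone moves each channel 60% toward 128:
  R: 242 − 68.4 = 173.6 → 174
  G: 172 − 26.4 = 145.6 → 146
  B: 216 + 0.6×(128−216) = 216 − 52.8 = 163.2 → 163
rgb(174, 146, 163) = #ae92a3.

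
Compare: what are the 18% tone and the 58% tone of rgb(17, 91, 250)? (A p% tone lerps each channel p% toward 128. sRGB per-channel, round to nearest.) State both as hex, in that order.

#2562e4, #5170b3

18% tone:
  R: 17 + 19.98 = 36.98 → 37
  G: 91 + 0.18×(128−91) = 91 + 6.66 = 97.66 → 98
  B: 250 + 0.18×(128−250) = 250 − 21.96 = 228.04 → 228
  → #2562e4
58% tone:
  R: 17 + 0.58×(128−17) = 17 + 64.38 = 81.38 → 81
  G: 91 + 0.58×(128−91) = 91 + 21.46 = 112.46 → 112
  B: 250 + 0.58×(128−250) = 250 − 70.76 = 179.24 → 179
  → #5170b3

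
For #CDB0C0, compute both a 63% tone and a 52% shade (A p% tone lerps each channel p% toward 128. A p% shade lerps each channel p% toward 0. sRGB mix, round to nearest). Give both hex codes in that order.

#CDB0C0 is rgb(205, 176, 192).
63% tone:
  R: 205 − 48.51 = 156.49 → 156
  G: 176 + 0.63×(128−176) = 176 − 30.24 = 145.76 → 146
  B: 192 + 0.63×(128−192) = 192 − 40.32 = 151.68 → 152
  → #9C9298
52% shade:
  R: 205 + 0.52×(0−205) = 205 − 106.6 = 98.4 → 98
  G: 176 + 0.52×(0−176) = 176 − 91.52 = 84.48 → 84
  B: 192 + 0.52×(0−192) = 192 − 99.84 = 92.16 → 92
  → #62545C

#9C9298, #62545C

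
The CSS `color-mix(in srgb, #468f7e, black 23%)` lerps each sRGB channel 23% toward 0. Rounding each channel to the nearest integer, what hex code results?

#366e61

#468f7e is rgb(70, 143, 126).
Per channel, c → c + 0.23(0 − c):
  R: 70 − 16.1 = 53.9 → 54
  G: 143 − 32.89 = 110.11 → 110
  B: 126 + 0.23×(0−126) = 126 − 28.98 = 97.02 → 97
rgb(54, 110, 97) = #366e61.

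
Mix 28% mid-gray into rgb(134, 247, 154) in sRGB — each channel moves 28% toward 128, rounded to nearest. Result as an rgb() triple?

Lerp each channel 28% toward 128:
  R: 134 + 0.28×(128−134) = 134 − 1.68 = 132.32 → 132
  G: 247 + 0.28×(128−247) = 247 − 33.32 = 213.68 → 214
  B: 154 + 0.28×(128−154) = 154 − 7.28 = 146.72 → 147

rgb(132, 214, 147)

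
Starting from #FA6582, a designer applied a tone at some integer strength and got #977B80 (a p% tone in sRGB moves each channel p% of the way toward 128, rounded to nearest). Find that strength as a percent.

81%

#FA6582 is rgb(250, 101, 130); #977B80 is rgb(151, 123, 128).
On the R channel (widest range): 151 ≈ 250 + (p/100)(128 − 250), so p ≈ 100×(151 − 250)/(128 − 250) = -9900/-122 = 81.15.
p = 81 reproduces all three channels after rounding.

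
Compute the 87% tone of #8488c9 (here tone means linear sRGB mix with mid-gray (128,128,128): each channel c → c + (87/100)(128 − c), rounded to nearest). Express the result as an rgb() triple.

rgb(129, 129, 137)

#8488c9 is rgb(132, 136, 201).
An 87% tone moves each channel 87% toward 128:
  R: 132 − 3.48 = 128.52 → 129
  G: 136 + 0.87×(128−136) = 136 − 6.96 = 129.04 → 129
  B: 201 + 0.87×(128−201) = 201 − 63.51 = 137.49 → 137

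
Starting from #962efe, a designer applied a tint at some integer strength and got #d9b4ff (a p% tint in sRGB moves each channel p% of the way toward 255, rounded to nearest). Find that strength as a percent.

64%

#962efe is rgb(150, 46, 254); #d9b4ff is rgb(217, 180, 255).
On the G channel (widest range): 180 ≈ 46 + (p/100)(255 − 46), so p ≈ 100×(180 − 46)/(255 − 46) = 13400/209 = 64.11.
p = 64 reproduces all three channels after rounding.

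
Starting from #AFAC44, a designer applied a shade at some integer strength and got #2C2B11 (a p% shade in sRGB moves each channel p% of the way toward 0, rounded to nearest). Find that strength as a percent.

#AFAC44 is rgb(175, 172, 68); #2C2B11 is rgb(44, 43, 17).
On the R channel (widest range): 44 ≈ 175 + (p/100)(0 − 175), so p ≈ 100×(44 − 175)/(0 − 175) = -13100/-175 = 74.86.
p = 75 reproduces all three channels after rounding.

75%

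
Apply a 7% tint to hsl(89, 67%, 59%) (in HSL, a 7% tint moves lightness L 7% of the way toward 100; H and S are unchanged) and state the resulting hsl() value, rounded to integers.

hsl(89, 67%, 62%)

L moves 7% from 59 toward 100: 59 + 2.87 = 61.87 → 62.
H and S are unchanged.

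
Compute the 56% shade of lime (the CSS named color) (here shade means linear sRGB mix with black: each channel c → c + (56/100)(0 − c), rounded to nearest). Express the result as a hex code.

CSS lime is rgb(0, 255, 0).
Per channel, c → c + 0.56(0 − c):
  R: 0 + 0.56×(0−0) = 0 + 0 = 0 → 0
  G: 255 + 0.56×(0−255) = 255 − 142.8 = 112.2 → 112
  B: 0 + 0.56×(0−0) = 0 + 0 = 0 → 0
rgb(0, 112, 0) = #007000.

#007000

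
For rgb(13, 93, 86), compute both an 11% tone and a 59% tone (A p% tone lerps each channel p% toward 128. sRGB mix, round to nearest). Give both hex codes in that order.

#1A615B, #51726F

11% tone:
  R: 13 + 12.65 = 25.65 → 26
  G: 93 + 3.85 = 96.85 → 97
  B: 86 + 0.11×(128−86) = 86 + 4.62 = 90.62 → 91
  → #1A615B
59% tone:
  R: 13 + 67.85 = 80.85 → 81
  G: 93 + 0.59×(128−93) = 93 + 20.65 = 113.65 → 114
  B: 86 + 0.59×(128−86) = 86 + 24.78 = 110.78 → 111
  → #51726F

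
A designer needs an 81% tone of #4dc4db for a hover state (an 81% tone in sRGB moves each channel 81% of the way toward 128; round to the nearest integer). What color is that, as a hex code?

#768d91

#4dc4db is rgb(77, 196, 219).
Lerp each channel 81% toward 128:
  R: 77 + 41.31 = 118.31 → 118
  G: 196 + 0.81×(128−196) = 196 − 55.08 = 140.92 → 141
  B: 219 + 0.81×(128−219) = 219 − 73.71 = 145.29 → 145
rgb(118, 141, 145) = #768d91.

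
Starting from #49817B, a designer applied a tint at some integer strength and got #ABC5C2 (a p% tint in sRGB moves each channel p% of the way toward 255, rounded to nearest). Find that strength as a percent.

#49817B is rgb(73, 129, 123); #ABC5C2 is rgb(171, 197, 194).
On the R channel (widest range): 171 ≈ 73 + (p/100)(255 − 73), so p ≈ 100×(171 − 73)/(255 − 73) = 9800/182 = 53.85.
p = 54 reproduces all three channels after rounding.

54%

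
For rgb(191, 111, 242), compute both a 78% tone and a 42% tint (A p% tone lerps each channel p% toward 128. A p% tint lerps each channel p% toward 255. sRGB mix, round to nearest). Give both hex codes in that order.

78% tone:
  R: 191 + 0.78×(128−191) = 191 − 49.14 = 141.86 → 142
  G: 111 + 0.78×(128−111) = 111 + 13.26 = 124.26 → 124
  B: 242 − 88.92 = 153.08 → 153
  → #8E7C99
42% tint:
  R: 191 + 0.42×(255−191) = 191 + 26.88 = 217.88 → 218
  G: 111 + 60.48 = 171.48 → 171
  B: 242 + 0.42×(255−242) = 242 + 5.46 = 247.46 → 247
  → #DAABF7

#8E7C99, #DAABF7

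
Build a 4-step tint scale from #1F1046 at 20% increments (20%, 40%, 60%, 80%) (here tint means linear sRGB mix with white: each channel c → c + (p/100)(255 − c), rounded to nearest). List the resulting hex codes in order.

#4C406B, #797090, #A59FB5, #D2CFDA

#1F1046 is rgb(31, 16, 70).
20%: (31 + 44.8 = 75.8→76, 16 + 47.8 = 63.8→64, 70 + 37 = 107→107) → #4C406B
40%: (31 + 89.6 = 120.6→121, 16 + 95.6 = 111.6→112, 70 + 74 = 144→144) → #797090
60%: (31 + 134.4 = 165.4→165, 16 + 143.4 = 159.4→159, 70 + 111 = 181→181) → #A59FB5
80%: (31 + 179.2 = 210.2→210, 16 + 191.2 = 207.2→207, 70 + 148 = 218→218) → #D2CFDA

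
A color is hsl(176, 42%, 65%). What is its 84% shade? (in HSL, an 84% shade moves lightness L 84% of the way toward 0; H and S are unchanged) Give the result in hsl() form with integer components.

L moves 84% from 65 toward 0: 65 − 54.6 = 10.4 → 10.
H and S are unchanged.

hsl(176, 42%, 10%)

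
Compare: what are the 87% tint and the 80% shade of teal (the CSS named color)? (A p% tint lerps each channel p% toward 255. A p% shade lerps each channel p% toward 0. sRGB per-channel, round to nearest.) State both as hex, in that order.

CSS teal is rgb(0, 128, 128).
87% tint:
  R: 0 + 0.87×(255−0) = 0 + 221.85 = 221.85 → 222
  G: 128 + 0.87×(255−128) = 128 + 110.49 = 238.49 → 238
  B: 128 + 0.87×(255−128) = 128 + 110.49 = 238.49 → 238
  → #DEEEEE
80% shade:
  R: 0 + 0 = 0 → 0
  G: 128 + 0.8×(0−128) = 128 − 102.4 = 25.6 → 26
  B: 128 + 0.8×(0−128) = 128 − 102.4 = 25.6 → 26
  → #001A1A

#DEEEEE, #001A1A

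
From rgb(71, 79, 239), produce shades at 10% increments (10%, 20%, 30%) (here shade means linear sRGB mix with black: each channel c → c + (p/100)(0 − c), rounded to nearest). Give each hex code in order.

10%: (71 − 7.1 = 63.9→64, 79 − 7.9 = 71.1→71, 239 − 23.9 = 215.1→215) → #4047d7
20%: (71 − 14.2 = 56.8→57, 79 − 15.8 = 63.2→63, 239 − 47.8 = 191.2→191) → #393fbf
30%: (71 − 21.3 = 49.7→50, 79 − 23.7 = 55.3→55, 239 − 71.7 = 167.3→167) → #3237a7

#4047d7, #393fbf, #3237a7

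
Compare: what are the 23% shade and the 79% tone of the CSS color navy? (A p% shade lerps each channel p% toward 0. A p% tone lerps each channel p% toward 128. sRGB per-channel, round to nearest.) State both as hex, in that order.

CSS navy is rgb(0, 0, 128).
23% shade:
  R: 0 + 0.23×(0−0) = 0 + 0 = 0 → 0
  G: 0 + 0 = 0 → 0
  B: 128 + 0.23×(0−128) = 128 − 29.44 = 98.56 → 99
  → #000063
79% tone:
  R: 0 + 0.79×(128−0) = 0 + 101.12 = 101.12 → 101
  G: 0 + 0.79×(128−0) = 0 + 101.12 = 101.12 → 101
  B: 128 + 0.79×(128−128) = 128 + 0 = 128 → 128
  → #656580

#000063, #656580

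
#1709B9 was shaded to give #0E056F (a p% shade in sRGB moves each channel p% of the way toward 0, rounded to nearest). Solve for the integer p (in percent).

40%

#1709B9 is rgb(23, 9, 185); #0E056F is rgb(14, 5, 111).
On the B channel (widest range): 111 ≈ 185 + (p/100)(0 − 185), so p ≈ 100×(111 − 185)/(0 − 185) = -7400/-185 = 40.00.
p = 40 reproduces all three channels after rounding.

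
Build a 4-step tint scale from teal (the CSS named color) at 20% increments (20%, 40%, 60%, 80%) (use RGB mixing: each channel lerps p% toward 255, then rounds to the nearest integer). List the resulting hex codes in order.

#339999, #66b3b3, #99cccc, #cce6e6

CSS teal is rgb(0, 128, 128).
20%: (0 + 51 = 51→51, 128 + 25.4 = 153.4→153, 128 + 25.4 = 153.4→153) → #339999
40%: (0 + 102 = 102→102, 128 + 50.8 = 178.8→179, 128 + 50.8 = 178.8→179) → #66b3b3
60%: (0 + 153 = 153→153, 128 + 76.2 = 204.2→204, 128 + 76.2 = 204.2→204) → #99cccc
80%: (0 + 204 = 204→204, 128 + 101.6 = 229.6→230, 128 + 101.6 = 229.6→230) → #cce6e6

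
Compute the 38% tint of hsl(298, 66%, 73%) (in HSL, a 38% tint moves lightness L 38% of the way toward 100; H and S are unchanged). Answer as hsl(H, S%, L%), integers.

hsl(298, 66%, 83%)

L moves 38% from 73 toward 100: 73 + 10.26 = 83.26 → 83.
H and S are unchanged.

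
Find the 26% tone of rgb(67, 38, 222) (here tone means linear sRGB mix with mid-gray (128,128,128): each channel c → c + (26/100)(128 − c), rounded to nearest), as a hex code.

#533DC6

A 26% tone moves each channel 26% toward 128:
  R: 67 + 0.26×(128−67) = 67 + 15.86 = 82.86 → 83
  G: 38 + 0.26×(128−38) = 38 + 23.4 = 61.4 → 61
  B: 222 + 0.26×(128−222) = 222 − 24.44 = 197.56 → 198
rgb(83, 61, 198) = #533DC6.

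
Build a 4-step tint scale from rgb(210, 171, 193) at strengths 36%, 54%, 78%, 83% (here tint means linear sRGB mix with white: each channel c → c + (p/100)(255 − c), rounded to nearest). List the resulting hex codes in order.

36%: (210 + 16.2 = 226.2→226, 171 + 30.24 = 201.24→201, 193 + 22.32 = 215.32→215) → #E2C9D7
54%: (210 + 24.3 = 234.3→234, 171 + 45.36 = 216.36→216, 193 + 33.48 = 226.48→226) → #EAD8E2
78%: (210 + 35.1 = 245.1→245, 171 + 65.52 = 236.52→237, 193 + 48.36 = 241.36→241) → #F5EDF1
83%: (210 + 37.35 = 247.35→247, 171 + 69.72 = 240.72→241, 193 + 51.46 = 244.46→244) → #F7F1F4

#E2C9D7, #EAD8E2, #F5EDF1, #F7F1F4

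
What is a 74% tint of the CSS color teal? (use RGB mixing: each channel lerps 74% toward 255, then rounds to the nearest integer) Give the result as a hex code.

CSS teal is rgb(0, 128, 128).
Lerp each channel 74% toward 255:
  R: 0 + 188.7 = 188.7 → 189
  G: 128 + 0.74×(255−128) = 128 + 93.98 = 221.98 → 222
  B: 128 + 0.74×(255−128) = 128 + 93.98 = 221.98 → 222
rgb(189, 222, 222) = #BDDEDE.

#BDDEDE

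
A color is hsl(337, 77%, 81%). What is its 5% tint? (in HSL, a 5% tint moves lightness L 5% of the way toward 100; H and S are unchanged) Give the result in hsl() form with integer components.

L moves 5% from 81 toward 100: 81 + 0.95 = 81.95 → 82.
H and S are unchanged.

hsl(337, 77%, 82%)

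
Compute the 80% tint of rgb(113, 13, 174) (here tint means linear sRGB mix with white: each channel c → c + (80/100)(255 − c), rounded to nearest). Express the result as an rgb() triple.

An 80% tint moves each channel 80% toward 255:
  R: 113 + 0.8×(255−113) = 113 + 113.6 = 226.6 → 227
  G: 13 + 193.6 = 206.6 → 207
  B: 174 + 64.8 = 238.8 → 239

rgb(227, 207, 239)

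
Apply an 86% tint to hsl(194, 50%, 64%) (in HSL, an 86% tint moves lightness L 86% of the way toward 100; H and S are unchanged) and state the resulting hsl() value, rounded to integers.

L moves 86% from 64 toward 100: 64 + 30.96 = 94.96 → 95.
H and S are unchanged.

hsl(194, 50%, 95%)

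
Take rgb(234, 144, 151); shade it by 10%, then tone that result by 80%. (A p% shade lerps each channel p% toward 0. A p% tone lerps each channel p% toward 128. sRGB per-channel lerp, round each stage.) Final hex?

#918082

Lerp each channel 10% toward 0:
  R: 234 − 23.4 = 210.6 → 211
  G: 144 + 0.1×(0−144) = 144 − 14.4 = 129.6 → 130
  B: 151 − 15.1 = 135.9 → 136
After the shade: rgb(211, 130, 136) = #D38288.
Lerp each channel 80% toward 128:
  R: 211 + 0.8×(128−211) = 211 − 66.4 = 144.6 → 145
  G: 130 − 1.6 = 128.4 → 128
  B: 136 + 0.8×(128−136) = 136 − 6.4 = 129.6 → 130
rgb(145, 128, 130) = #918082.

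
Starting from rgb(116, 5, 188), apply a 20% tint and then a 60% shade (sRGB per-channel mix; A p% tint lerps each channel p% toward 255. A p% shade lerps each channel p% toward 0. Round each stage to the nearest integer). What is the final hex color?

#3A1650

Per channel, c → c + 0.2(255 − c):
  R: 116 + 27.8 = 143.8 → 144
  G: 5 + 50 = 55 → 55
  B: 188 + 0.2×(255−188) = 188 + 13.4 = 201.4 → 201
After the tint: rgb(144, 55, 201) = #9037C9.
A 60% shade moves each channel 60% toward 0:
  R: 144 − 86.4 = 57.6 → 58
  G: 55 + 0.6×(0−55) = 55 − 33 = 22 → 22
  B: 201 + 0.6×(0−201) = 201 − 120.6 = 80.4 → 80
rgb(58, 22, 80) = #3A1650.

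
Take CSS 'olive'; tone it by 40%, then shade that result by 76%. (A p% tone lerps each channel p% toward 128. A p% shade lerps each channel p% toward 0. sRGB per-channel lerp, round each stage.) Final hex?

#1f1f0c

CSS olive is rgb(128, 128, 0).
A 40% tone moves each channel 40% toward 128:
  R: 128 + 0.4×(128−128) = 128 + 0 = 128 → 128
  G: 128 + 0.4×(128−128) = 128 + 0 = 128 → 128
  B: 0 + 0.4×(128−0) = 0 + 51.2 = 51.2 → 51
After the tone: rgb(128, 128, 51) = #808033.
Per channel, c → c + 0.76(0 − c):
  R: 128 + 0.76×(0−128) = 128 − 97.28 = 30.72 → 31
  G: 128 + 0.76×(0−128) = 128 − 97.28 = 30.72 → 31
  B: 51 − 38.76 = 12.24 → 12
rgb(31, 31, 12) = #1f1f0c.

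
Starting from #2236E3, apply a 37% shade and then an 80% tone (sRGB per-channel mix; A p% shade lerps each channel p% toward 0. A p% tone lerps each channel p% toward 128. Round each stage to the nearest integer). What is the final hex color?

#6B6D83

#2236E3 is rgb(34, 54, 227).
Per channel, c → c + 0.37(0 − c):
  R: 34 − 12.58 = 21.42 → 21
  G: 54 + 0.37×(0−54) = 54 − 19.98 = 34.02 → 34
  B: 227 + 0.37×(0−227) = 227 − 83.99 = 143.01 → 143
After the shade: rgb(21, 34, 143) = #15228F.
Per channel, c → c + 0.8(128 − c):
  R: 21 + 85.6 = 106.6 → 107
  G: 34 + 75.2 = 109.2 → 109
  B: 143 + 0.8×(128−143) = 143 − 12 = 131 → 131
rgb(107, 109, 131) = #6B6D83.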